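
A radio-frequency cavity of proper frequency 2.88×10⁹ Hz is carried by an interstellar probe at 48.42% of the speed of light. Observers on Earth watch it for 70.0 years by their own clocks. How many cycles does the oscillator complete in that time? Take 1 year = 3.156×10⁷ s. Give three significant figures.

N = 5.57×10¹⁸

β = 0.4842; γ = 1/√(1 − 0.4842²) = 1/√0.7656 = 1.143
During 70.0 years of lab time, the oscillator's proper time advances by τ = Δt/γ = 70.0/1.143 = 61.25 years = 1.933×10⁹ s.
N = f × τ = 2.88×10⁹ × 1.933×10⁹ = 5.567×10¹⁸.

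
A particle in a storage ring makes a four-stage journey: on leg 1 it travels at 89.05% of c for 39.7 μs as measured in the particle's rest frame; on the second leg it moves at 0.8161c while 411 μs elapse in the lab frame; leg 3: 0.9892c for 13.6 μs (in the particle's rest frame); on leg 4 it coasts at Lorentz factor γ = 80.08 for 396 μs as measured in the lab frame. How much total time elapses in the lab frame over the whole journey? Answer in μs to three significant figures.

Δt = 987 μs

Leg 1: β = 0.8905; γ = 1/√(1 − 0.8905²) = 1/√0.2070 = 2.198; Δt_1 = 2.198 × 39.7 = 87.26 μs.
Leg 2: 411 μs is already measured in the lab frame.
Leg 3: γ = 1/√(1 − 0.9892²) = 1/√0.02148 = 6.823; Δt_3 = 6.823 × 13.6 = 92.79 μs.
Leg 4: 396 μs is already measured in the lab frame.
Total: 87.26 + 411.0 + 92.79 + 396.0 μs.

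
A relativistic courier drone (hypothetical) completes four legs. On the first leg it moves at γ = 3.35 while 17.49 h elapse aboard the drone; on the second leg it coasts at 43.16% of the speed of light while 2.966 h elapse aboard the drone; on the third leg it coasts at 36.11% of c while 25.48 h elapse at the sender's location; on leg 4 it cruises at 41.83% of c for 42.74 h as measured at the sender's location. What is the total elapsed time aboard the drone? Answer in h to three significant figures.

τ = 83.0 h

Leg 1: 17.49 h is already measured aboard the drone.
Leg 2: 2.966 h is already measured aboard the drone.
Leg 3: β = 0.3611; γ = 1/√(1 − 0.3611²) = 1/√0.8696 = 1.072; τ_3 = 25.48/1.072 = 23.76 h.
Leg 4: β = 0.4183; γ = 1/√(1 − 0.4183²) = 1/√0.8250 = 1.101; τ_4 = 42.74/1.101 = 38.82 h.
Total: 17.49 + 2.966 + 23.76 + 38.82 h.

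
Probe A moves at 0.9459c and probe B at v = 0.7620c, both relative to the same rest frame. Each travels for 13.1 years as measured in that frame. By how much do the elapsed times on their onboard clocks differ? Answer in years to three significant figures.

|τ_A − τ_B| = 4.23 years

A: γ = 1/√(1 − 0.9459²) = 1/√0.1053 = 3.082; τ_A = 13.1/3.082 = 4.250 years.
B: γ = 1/√(1 − 0.7620²) = 1/√0.4194 = 1.544; τ_B = 13.1/1.544 = 8.483 years.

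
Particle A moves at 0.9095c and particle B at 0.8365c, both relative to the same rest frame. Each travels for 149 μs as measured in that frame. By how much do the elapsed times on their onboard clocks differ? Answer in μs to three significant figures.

|τ_A − τ_B| = 19.7 μs

A: γ = 1/√(1 − 0.9095²) = 1/√0.1728 = 2.406; τ_A = 149/2.406 = 61.94 μs.
B: γ = 1/√(1 − 0.8365²) = 1/√0.3003 = 1.825; τ_B = 149/1.825 = 81.65 μs.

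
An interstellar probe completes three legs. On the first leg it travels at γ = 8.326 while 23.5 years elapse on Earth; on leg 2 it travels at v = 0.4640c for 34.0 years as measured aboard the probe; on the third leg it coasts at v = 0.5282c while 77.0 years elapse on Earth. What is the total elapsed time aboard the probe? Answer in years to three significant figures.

τ = 102 years

Leg 1: γ = 8.326; τ_1 = 23.5/8.326 = 2.822 years.
Leg 2: 34.0 years is already measured aboard the probe.
Leg 3: γ = 1/√(1 − 0.5282²) = 1/√0.7210 = 1.178; τ_3 = 77.0/1.178 = 65.38 years.
Total: 2.822 + 34.00 + 65.38 years.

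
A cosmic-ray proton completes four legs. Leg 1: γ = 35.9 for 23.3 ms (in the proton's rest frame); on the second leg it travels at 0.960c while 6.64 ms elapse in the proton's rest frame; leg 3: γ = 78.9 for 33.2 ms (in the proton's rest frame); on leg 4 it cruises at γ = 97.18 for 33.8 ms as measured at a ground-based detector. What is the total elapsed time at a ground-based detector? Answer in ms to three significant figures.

Δt = 3510 ms

Leg 1: γ = 35.9; Δt_1 = 35.90 × 23.3 = 836.5 ms.
Leg 2: γ = 1/√(1 − 0.960²) = 25/7 ≈ 3.571; Δt_2 = 3.571 × 6.64 = 23.71 ms.
Leg 3: γ = 78.9; Δt_3 = 78.90 × 33.2 = 2619 ms.
Leg 4: 33.8 ms is already measured at a ground-based detector.
Total: 836.5 + 23.71 + 2619 + 33.80 ms.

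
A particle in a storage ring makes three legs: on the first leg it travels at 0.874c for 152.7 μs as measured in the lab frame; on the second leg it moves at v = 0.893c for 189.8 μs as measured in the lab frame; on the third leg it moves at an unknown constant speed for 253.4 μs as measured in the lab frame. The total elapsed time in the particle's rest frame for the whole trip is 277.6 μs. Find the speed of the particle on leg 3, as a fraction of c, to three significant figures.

Leg 1: γ = 1/√(1 − 0.874²) = 1/√0.2361 = 2.058; τ_1 = 152.7/2.058 = 74.20 μs.
Leg 2: γ = 1/√(1 − 0.893²) = 1/√0.2026 = 2.222; τ_2 = 189.8/2.222 = 85.42 μs.
Leg 3: speed unknown; τ_3 = 253.4/γ_3.
Total proper time: 74.20 + 85.42 + τ_3 = 277.6, so τ_3 = 277.6 − 159.6 = 118.0 μs.
γ_3 = 253.4/118.0 = 2.148; β = √(1 − 1/γ²) = √0.7832.

β = 0.885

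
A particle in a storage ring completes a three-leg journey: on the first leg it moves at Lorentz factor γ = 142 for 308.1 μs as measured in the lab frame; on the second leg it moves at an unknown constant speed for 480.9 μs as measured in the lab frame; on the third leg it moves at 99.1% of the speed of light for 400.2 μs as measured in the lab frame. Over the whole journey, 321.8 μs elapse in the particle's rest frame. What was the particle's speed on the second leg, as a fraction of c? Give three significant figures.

β = 0.833

Leg 1: γ = 142; τ_1 = 308.1/142.0 = 2.170 μs.
Leg 2: speed unknown; τ_2 = 480.9/γ_2.
Leg 3: β = 0.991; γ = 1/√(1 − 0.991²) = 1/√0.01792 = 7.470; τ_3 = 400.2/7.470 = 53.57 μs.
Total proper time: 2.170 + τ_2 + 53.57 = 321.8, so τ_2 = 321.8 − 55.74 = 266.1 μs.
γ_2 = 480.9/266.1 = 1.807; β = √(1 − 1/γ²) = √0.6939.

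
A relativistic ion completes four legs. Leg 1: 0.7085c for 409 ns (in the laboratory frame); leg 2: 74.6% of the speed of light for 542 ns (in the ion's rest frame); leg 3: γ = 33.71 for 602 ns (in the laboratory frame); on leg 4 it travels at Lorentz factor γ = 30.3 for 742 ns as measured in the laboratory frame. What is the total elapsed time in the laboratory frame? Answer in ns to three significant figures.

Leg 1: 409 ns is already measured in the laboratory frame.
Leg 2: β = 0.746; γ = 1/√(1 − 0.746²) = 1/√0.4435 = 1.502; Δt_2 = 1.502 × 542 = 813.9 ns.
Leg 3: 602 ns is already measured in the laboratory frame.
Leg 4: 742 ns is already measured in the laboratory frame.
Total: 409.0 + 813.9 + 602.0 + 742.0 ns.

Δt = 2570 ns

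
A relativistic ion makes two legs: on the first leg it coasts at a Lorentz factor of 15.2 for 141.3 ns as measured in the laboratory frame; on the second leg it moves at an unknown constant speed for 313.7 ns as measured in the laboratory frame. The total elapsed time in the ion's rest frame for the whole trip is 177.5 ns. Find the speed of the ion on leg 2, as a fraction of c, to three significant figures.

β = 0.844

Leg 1: γ = 15.2; τ_1 = 141.3/15.20 = 9.296 ns.
Leg 2: speed unknown; τ_2 = 313.7/γ_2.
Total proper time: 9.296 + τ_2 = 177.5, so τ_2 = 177.5 − 9.296 = 168.2 ns.
γ_2 = 313.7/168.2 = 1.865; β = √(1 − 1/γ²) = √0.7125.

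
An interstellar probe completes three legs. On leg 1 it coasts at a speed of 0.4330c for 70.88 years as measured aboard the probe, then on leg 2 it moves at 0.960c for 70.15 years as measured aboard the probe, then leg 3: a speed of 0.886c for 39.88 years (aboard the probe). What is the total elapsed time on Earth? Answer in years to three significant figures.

Leg 1: γ = 1/√(1 − 0.4330²) = 1/√0.8125 = 1.109; Δt_1 = 1.109 × 70.88 = 78.63 years.
Leg 2: γ = 1/√(1 − 0.960²) = 25/7 ≈ 3.571; Δt_2 = 3.571 × 70.15 = 250.5 years.
Leg 3: γ = 1/√(1 − 0.886²) = 1/√0.2150 = 2.157; Δt_3 = 2.157 × 39.88 = 86.01 years.
Total: 78.63 + 250.5 + 86.01 years.

Δt = 415 years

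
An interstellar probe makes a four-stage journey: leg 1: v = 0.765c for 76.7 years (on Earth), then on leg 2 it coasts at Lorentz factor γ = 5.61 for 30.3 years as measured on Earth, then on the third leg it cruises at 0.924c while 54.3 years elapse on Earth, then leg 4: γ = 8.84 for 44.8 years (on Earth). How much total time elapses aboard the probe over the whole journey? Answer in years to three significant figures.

τ = 80.6 years

Leg 1: γ = 1/√(1 − 0.765²) = 1/√0.4148 = 1.553; τ_1 = 76.7/1.553 = 49.40 years.
Leg 2: γ = 5.61; τ_2 = 30.3/5.610 = 5.401 years.
Leg 3: γ = 1/√(1 − 0.924²) = 1/√0.1462 = 2.615; τ_3 = 54.3/2.615 = 20.76 years.
Leg 4: γ = 8.84; τ_4 = 44.8/8.840 = 5.068 years.
Total: 49.40 + 5.401 + 20.76 + 5.068 years.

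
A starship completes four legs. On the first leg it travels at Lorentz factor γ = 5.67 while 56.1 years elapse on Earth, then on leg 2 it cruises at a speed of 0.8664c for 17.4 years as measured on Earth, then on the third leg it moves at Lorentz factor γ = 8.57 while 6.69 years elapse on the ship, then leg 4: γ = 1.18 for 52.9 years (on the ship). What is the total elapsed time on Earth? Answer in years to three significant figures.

Leg 1: 56.1 years is already measured on Earth.
Leg 2: 17.4 years is already measured on Earth.
Leg 3: γ = 8.57; Δt_3 = 8.570 × 6.69 = 57.33 years.
Leg 4: γ = 1.18; Δt_4 = 1.180 × 52.9 = 62.42 years.
Total: 56.10 + 17.40 + 57.33 + 62.42 years.

Δt = 193 years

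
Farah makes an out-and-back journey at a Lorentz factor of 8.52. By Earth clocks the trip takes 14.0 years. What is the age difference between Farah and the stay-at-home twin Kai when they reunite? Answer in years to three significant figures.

γ = 8.52
Farah's elapsed proper time: τ = 14.0/8.520 = 1.643 years.
Age gap = Δt − τ = 14.0 − 1.643 years.

Δt − τ = 12.4 years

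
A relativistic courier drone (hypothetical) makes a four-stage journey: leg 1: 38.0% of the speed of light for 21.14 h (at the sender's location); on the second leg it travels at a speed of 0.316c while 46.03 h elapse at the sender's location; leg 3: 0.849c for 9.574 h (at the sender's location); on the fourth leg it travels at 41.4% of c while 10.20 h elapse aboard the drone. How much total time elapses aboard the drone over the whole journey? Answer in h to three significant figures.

Leg 1: β = 0.380; γ = 1/√(1 − 0.380²) = 1/√0.8556 = 1.081; τ_1 = 21.14/1.081 = 19.55 h.
Leg 2: γ = 1/√(1 − 0.316²) = 1/√0.9001 = 1.054; τ_2 = 46.03/1.054 = 43.67 h.
Leg 3: γ = 1/√(1 − 0.849²) = 1/√0.2792 = 1.893; τ_3 = 9.574/1.893 = 5.059 h.
Leg 4: 10.20 h is already measured aboard the drone.
Total: 19.55 + 43.67 + 5.059 + 10.20 h.

τ = 78.5 h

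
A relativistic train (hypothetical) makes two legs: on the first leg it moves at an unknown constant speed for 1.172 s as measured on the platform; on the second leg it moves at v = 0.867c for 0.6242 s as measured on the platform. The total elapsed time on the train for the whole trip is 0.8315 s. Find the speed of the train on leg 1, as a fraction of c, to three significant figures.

β = 0.896

Leg 1: speed unknown; τ_1 = 1.172/γ_1.
Leg 2: γ = 1/√(1 − 0.867²) = 1/√0.2483 = 2.007; τ_2 = 0.6242/2.007 = 0.3110 s.
Total proper time: τ_1 + 0.3110 = 0.8315, so τ_1 = 0.8315 − 0.3110 = 0.5205 s.
γ_1 = 1.172/0.5205 = 2.252; β = √(1 − 1/γ²) = √0.8028.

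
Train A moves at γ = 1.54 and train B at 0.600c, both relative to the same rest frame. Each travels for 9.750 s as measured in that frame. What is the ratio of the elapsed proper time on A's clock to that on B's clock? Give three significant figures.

τ_A/τ_B = 0.812

A: γ = 1.54. B: γ = 1/√(1 − 0.600²) = 5/4 = 1.250.
τ_A/τ_B = γ_B/γ_A = 1.250/1.540 = 0.8117, so τ_A/τ_B = 0.8117.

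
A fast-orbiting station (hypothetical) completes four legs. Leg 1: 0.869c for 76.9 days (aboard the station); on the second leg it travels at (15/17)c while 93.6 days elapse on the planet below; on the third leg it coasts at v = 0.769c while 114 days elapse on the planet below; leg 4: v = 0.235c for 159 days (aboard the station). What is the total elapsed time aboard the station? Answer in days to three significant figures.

Leg 1: 76.9 days is already measured aboard the station.
Leg 2: γ = 1/√(1 − (15/17)²) = 17/8 = 2.125; τ_2 = 93.6/2.125 = 44.05 days.
Leg 3: γ = 1/√(1 − 0.769²) = 1/√0.4086 = 1.564; τ_3 = 114/1.564 = 72.87 days.
Leg 4: 159 days is already measured aboard the station.
Total: 76.90 + 44.05 + 72.87 + 159.0 days.

τ = 353 days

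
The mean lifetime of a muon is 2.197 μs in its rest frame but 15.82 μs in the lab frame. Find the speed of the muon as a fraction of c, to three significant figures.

β = 0.990

γ = Δt/τ₀ = 15.82/2.197 = 7.201
β = √(1 − 1/γ²) = √(1 − 0.01929) = √0.9807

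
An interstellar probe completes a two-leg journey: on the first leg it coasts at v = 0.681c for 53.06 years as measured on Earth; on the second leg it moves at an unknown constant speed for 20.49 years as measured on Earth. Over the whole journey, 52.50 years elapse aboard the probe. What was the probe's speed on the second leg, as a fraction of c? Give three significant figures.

β = 0.746

Leg 1: γ = 1/√(1 − 0.681²) = 1/√0.5362 = 1.366; τ_1 = 53.06/1.366 = 38.85 years.
Leg 2: speed unknown; τ_2 = 20.49/γ_2.
Total proper time: 38.85 + τ_2 = 52.50, so τ_2 = 52.50 − 38.85 = 13.65 years.
γ_2 = 20.49/13.65 = 1.502; β = √(1 − 1/γ²) = √0.5565.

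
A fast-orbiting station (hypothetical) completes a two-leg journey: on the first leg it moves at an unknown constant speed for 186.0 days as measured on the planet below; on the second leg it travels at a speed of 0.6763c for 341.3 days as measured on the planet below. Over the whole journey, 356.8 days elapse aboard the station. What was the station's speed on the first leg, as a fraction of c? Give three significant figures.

β = 0.824

Leg 1: speed unknown; τ_1 = 186.0/γ_1.
Leg 2: γ = 1/√(1 − 0.6763²) = 1/√0.5426 = 1.358; τ_2 = 341.3/1.358 = 251.4 days.
Total proper time: τ_1 + 251.4 = 356.8, so τ_1 = 356.8 − 251.4 = 105.4 days.
γ_1 = 186.0/105.4 = 1.765; β = √(1 − 1/γ²) = √0.6790.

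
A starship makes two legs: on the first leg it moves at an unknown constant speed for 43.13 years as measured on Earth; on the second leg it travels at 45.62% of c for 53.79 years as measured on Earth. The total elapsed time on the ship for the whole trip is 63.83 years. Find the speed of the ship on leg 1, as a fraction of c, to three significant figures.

Leg 1: speed unknown; τ_1 = 43.13/γ_1.
Leg 2: β = 0.4562; γ = 1/√(1 − 0.4562²) = 1/√0.7919 = 1.124; τ_2 = 53.79/1.124 = 47.87 years.
Total proper time: τ_1 + 47.87 = 63.83, so τ_1 = 63.83 − 47.87 = 15.96 years.
γ_1 = 43.13/15.96 = 2.702; β = √(1 − 1/γ²) = √0.8630.

β = 0.929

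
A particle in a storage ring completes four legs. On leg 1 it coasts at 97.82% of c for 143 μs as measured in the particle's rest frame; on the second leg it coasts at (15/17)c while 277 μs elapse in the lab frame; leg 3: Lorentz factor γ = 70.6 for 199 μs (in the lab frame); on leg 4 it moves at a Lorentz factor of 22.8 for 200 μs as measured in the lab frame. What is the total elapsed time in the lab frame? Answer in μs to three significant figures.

Leg 1: β = 0.9782; γ = 1/√(1 − 0.9782²) = 1/√0.04312 = 4.815; Δt_1 = 4.815 × 143 = 688.6 μs.
Leg 2: 277 μs is already measured in the lab frame.
Leg 3: 199 μs is already measured in the lab frame.
Leg 4: 200 μs is already measured in the lab frame.
Total: 688.6 + 277.0 + 199.0 + 200.0 μs.

Δt = 1360 μs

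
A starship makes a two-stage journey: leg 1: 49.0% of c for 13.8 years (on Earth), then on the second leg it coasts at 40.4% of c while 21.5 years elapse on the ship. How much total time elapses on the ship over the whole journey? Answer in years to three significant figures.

τ = 33.5 years

Leg 1: β = 0.490; γ = 1/√(1 − 0.490²) = 1/√0.7599 = 1.147; τ_1 = 13.8/1.147 = 12.03 years.
Leg 2: 21.5 years is already measured on the ship.
Total: 12.03 + 21.50 years.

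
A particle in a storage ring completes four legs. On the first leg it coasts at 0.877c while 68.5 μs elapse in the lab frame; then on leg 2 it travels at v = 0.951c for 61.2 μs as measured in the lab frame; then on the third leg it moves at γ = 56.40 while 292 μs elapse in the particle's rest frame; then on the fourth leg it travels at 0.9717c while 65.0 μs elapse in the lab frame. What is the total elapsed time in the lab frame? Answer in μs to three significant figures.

Leg 1: 68.5 μs is already measured in the lab frame.
Leg 2: 61.2 μs is already measured in the lab frame.
Leg 3: γ = 56.40; Δt_3 = 56.40 × 292 = 1.647×10⁴ μs.
Leg 4: 65.0 μs is already measured in the lab frame.
Total: 68.50 + 61.20 + 1.647×10⁴ + 65.00 μs.

Δt = 1.67×10⁴ μs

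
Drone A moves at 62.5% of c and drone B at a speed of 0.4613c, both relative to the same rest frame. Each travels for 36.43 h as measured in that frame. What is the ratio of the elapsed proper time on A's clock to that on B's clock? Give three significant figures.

A: β = 0.625; γ = 1/√(1 − 0.625²) = 1/√0.6094 = 1.281. B: γ = 1/√(1 − 0.4613²) = 1/√0.7872 = 1.127.
τ_A/τ_B = γ_B/γ_A = 1.127/1.281 = 0.8798, so τ_A/τ_B = 0.8798.

τ_A/τ_B = 0.880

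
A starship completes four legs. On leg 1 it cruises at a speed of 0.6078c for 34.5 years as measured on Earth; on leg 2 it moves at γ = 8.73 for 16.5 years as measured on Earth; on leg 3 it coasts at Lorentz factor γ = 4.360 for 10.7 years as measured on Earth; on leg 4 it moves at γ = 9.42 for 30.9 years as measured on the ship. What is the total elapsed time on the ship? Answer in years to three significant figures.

τ = 62.6 years

Leg 1: γ = 1/√(1 − 0.6078²) = 1/√0.6306 = 1.259; τ_1 = 34.5/1.259 = 27.40 years.
Leg 2: γ = 8.73; τ_2 = 16.5/8.730 = 1.890 years.
Leg 3: γ = 4.360; τ_3 = 10.7/4.360 = 2.454 years.
Leg 4: 30.9 years is already measured on the ship.
Total: 27.40 + 1.890 + 2.454 + 30.90 years.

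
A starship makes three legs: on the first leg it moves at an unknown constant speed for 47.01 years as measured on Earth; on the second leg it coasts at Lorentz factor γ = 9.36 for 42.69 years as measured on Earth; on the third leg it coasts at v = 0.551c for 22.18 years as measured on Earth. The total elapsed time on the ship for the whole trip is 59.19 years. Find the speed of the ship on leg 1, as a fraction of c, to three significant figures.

β = 0.640

Leg 1: speed unknown; τ_1 = 47.01/γ_1.
Leg 2: γ = 9.36; τ_2 = 42.69/9.360 = 4.561 years.
Leg 3: γ = 1/√(1 − 0.551²) = 1/√0.6964 = 1.198; τ_3 = 22.18/1.198 = 18.51 years.
Total proper time: τ_1 + 4.561 + 18.51 = 59.19, so τ_1 = 59.19 − 23.07 = 36.12 years.
γ_1 = 47.01/36.12 = 1.302; β = √(1 − 1/γ²) = √0.4096.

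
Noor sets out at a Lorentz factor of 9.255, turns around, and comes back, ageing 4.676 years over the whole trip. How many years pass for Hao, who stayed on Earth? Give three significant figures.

Δt = 43.3 years

γ = 9.255
Earth-frame duration is the dilated interval: Δt = γτ = 9.255 × 4.676 years.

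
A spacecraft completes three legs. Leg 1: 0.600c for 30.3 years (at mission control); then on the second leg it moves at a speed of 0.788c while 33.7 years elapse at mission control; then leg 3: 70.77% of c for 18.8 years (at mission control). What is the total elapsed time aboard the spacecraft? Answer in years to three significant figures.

τ = 58.3 years

Leg 1: γ = 1/√(1 − 0.600²) = 5/4 = 1.250; τ_1 = 30.3/1.250 = 24.24 years.
Leg 2: γ = 1/√(1 − 0.788²) = 1/√0.3791 = 1.624; τ_2 = 33.7/1.624 = 20.75 years.
Leg 3: β = 0.7077; γ = 1/√(1 − 0.7077²) = 1/√0.4992 = 1.415; τ_3 = 18.8/1.415 = 13.28 years.
Total: 24.24 + 20.75 + 13.28 years.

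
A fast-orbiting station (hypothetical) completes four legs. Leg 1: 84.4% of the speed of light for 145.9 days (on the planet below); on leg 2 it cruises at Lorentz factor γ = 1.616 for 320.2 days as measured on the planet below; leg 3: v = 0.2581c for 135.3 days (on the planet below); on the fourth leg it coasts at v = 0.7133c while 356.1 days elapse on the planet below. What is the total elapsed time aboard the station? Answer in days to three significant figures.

τ = 657 days

Leg 1: β = 0.844; γ = 1/√(1 − 0.844²) = 1/√0.2877 = 1.864; τ_1 = 145.9/1.864 = 78.25 days.
Leg 2: γ = 1.616; τ_2 = 320.2/1.616 = 198.1 days.
Leg 3: γ = 1/√(1 − 0.2581²) = 1/√0.9334 = 1.035; τ_3 = 135.3/1.035 = 130.7 days.
Leg 4: γ = 1/√(1 − 0.7133²) = 1/√0.4912 = 1.427; τ_4 = 356.1/1.427 = 249.6 days.
Total: 78.25 + 198.1 + 130.7 + 249.6 days.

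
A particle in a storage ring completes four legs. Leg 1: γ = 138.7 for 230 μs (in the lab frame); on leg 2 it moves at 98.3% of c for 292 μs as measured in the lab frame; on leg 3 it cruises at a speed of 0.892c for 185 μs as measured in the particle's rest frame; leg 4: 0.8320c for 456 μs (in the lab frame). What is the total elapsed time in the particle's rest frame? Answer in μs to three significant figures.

Leg 1: γ = 138.7; τ_1 = 230/138.7 = 1.658 μs.
Leg 2: β = 0.983; γ = 1/√(1 − 0.983²) = 1/√0.03371 = 5.446; τ_2 = 292/5.446 = 53.61 μs.
Leg 3: 185 μs is already measured in the particle's rest frame.
Leg 4: γ = 1/√(1 − 0.8320²) = 1/√0.3078 = 1.803; τ_4 = 456/1.803 = 253.0 μs.
Total: 1.658 + 53.61 + 185.0 + 253.0 μs.

τ = 493 μs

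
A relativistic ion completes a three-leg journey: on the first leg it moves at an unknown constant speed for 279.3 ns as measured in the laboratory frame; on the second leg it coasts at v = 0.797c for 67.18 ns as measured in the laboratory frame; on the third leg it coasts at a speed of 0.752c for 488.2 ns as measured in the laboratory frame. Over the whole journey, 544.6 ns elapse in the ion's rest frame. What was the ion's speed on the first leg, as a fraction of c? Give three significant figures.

Leg 1: speed unknown; τ_1 = 279.3/γ_1.
Leg 2: γ = 1/√(1 − 0.797²) = 1/√0.3648 = 1.656; τ_2 = 67.18/1.656 = 40.58 ns.
Leg 3: γ = 1/√(1 − 0.752²) = 1/√0.4345 = 1.517; τ_3 = 488.2/1.517 = 321.8 ns.
Total proper time: τ_1 + 40.58 + 321.8 = 544.6, so τ_1 = 544.6 − 362.4 = 182.2 ns.
γ_1 = 279.3/182.2 = 1.533; β = √(1 − 1/γ²) = √0.5743.

β = 0.758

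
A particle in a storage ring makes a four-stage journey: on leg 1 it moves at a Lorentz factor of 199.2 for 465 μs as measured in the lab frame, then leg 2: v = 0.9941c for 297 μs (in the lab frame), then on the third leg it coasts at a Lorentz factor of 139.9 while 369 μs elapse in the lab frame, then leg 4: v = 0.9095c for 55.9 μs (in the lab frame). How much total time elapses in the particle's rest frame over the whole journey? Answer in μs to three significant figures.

Leg 1: γ = 199.2; τ_1 = 465/199.2 = 2.334 μs.
Leg 2: γ = 1/√(1 − 0.9941²) = 1/√0.01177 = 9.219; τ_2 = 297/9.219 = 32.21 μs.
Leg 3: γ = 139.9; τ_3 = 369/139.9 = 2.638 μs.
Leg 4: γ = 1/√(1 − 0.9095²) = 1/√0.1728 = 2.406; τ_4 = 55.9/2.406 = 23.24 μs.
Total: 2.334 + 32.21 + 2.638 + 23.24 μs.

τ = 60.4 μs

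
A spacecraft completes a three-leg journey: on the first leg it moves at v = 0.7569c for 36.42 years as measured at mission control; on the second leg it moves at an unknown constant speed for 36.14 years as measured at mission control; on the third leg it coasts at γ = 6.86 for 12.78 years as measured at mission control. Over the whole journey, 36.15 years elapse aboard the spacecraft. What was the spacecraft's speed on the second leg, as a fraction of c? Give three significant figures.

Leg 1: γ = 1/√(1 − 0.7569²) = 1/√0.4271 = 1.530; τ_1 = 36.42/1.530 = 23.80 years.
Leg 2: speed unknown; τ_2 = 36.14/γ_2.
Leg 3: γ = 6.86; τ_3 = 12.78/6.860 = 1.863 years.
Total proper time: 23.80 + τ_2 + 1.863 = 36.15, so τ_2 = 36.15 − 25.66 = 10.49 years.
γ_2 = 36.14/10.49 = 3.447; β = √(1 − 1/γ²) = √0.9158.

β = 0.957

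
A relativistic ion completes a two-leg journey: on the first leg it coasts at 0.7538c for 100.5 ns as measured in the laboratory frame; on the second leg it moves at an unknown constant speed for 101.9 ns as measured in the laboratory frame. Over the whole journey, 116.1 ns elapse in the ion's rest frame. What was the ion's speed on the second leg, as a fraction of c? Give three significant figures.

β = 0.871

Leg 1: γ = 1/√(1 − 0.7538²) = 1/√0.4318 = 1.522; τ_1 = 100.5/1.522 = 66.04 ns.
Leg 2: speed unknown; τ_2 = 101.9/γ_2.
Total proper time: 66.04 + τ_2 = 116.1, so τ_2 = 116.1 − 66.04 = 50.06 ns.
γ_2 = 101.9/50.06 = 2.036; β = √(1 − 1/γ²) = √0.7586.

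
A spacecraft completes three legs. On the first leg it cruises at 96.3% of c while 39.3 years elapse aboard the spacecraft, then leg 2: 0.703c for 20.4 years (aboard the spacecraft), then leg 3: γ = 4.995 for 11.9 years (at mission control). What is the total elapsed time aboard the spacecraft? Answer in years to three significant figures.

τ = 62.1 years

Leg 1: 39.3 years is already measured aboard the spacecraft.
Leg 2: 20.4 years is already measured aboard the spacecraft.
Leg 3: γ = 4.995; τ_3 = 11.9/4.995 = 2.382 years.
Total: 39.30 + 20.40 + 2.382 years.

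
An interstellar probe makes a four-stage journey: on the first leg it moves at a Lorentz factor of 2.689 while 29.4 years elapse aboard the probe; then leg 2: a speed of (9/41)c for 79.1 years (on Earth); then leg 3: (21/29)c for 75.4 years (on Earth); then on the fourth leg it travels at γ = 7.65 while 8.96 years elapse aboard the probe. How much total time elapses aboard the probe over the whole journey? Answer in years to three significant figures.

Leg 1: 29.4 years is already measured aboard the probe.
Leg 2: γ = 1/√(1 − (9/41)²) = 41/40 = 1.025; τ_2 = 79.1/1.025 = 77.17 years.
Leg 3: γ = 1/√(1 − (21/29)²) = 29/20 = 1.450; τ_3 = 75.4/1.450 = 52.00 years.
Leg 4: 8.96 years is already measured aboard the probe.
Total: 29.40 + 77.17 + 52.00 + 8.960 years.

τ = 168 years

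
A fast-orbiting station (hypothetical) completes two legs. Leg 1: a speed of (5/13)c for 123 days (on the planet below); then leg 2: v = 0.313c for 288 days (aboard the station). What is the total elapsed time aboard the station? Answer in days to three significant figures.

τ = 402 days

Leg 1: γ = 1/√(1 − (5/13)²) = 13/12 ≈ 1.083; τ_1 = 123/1.083 = 113.5 days.
Leg 2: 288 days is already measured aboard the station.
Total: 113.5 + 288.0 days.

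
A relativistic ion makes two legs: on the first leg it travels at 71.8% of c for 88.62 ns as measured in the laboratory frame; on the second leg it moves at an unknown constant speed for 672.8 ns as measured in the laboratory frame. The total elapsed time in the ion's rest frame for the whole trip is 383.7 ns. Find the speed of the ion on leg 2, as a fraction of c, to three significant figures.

β = 0.878

Leg 1: β = 0.718; γ = 1/√(1 − 0.718²) = 1/√0.4845 = 1.437; τ_1 = 88.62/1.437 = 61.68 ns.
Leg 2: speed unknown; τ_2 = 672.8/γ_2.
Total proper time: 61.68 + τ_2 = 383.7, so τ_2 = 383.7 − 61.68 = 322.0 ns.
γ_2 = 672.8/322.0 = 2.089; β = √(1 − 1/γ²) = √0.7709.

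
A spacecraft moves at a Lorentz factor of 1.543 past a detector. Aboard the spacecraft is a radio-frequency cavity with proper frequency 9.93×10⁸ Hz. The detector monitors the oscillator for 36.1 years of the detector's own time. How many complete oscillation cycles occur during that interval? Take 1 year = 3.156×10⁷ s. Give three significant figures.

γ = 1.543
During 36.1 years of lab time, the oscillator's proper time advances by τ = Δt/γ = 36.1/1.543 = 23.40 years = 7.384×10⁸ s.
N = f × τ = 9.93×10⁸ × 7.384×10⁸ = 7.332×10¹⁷.

N = 7.33×10¹⁷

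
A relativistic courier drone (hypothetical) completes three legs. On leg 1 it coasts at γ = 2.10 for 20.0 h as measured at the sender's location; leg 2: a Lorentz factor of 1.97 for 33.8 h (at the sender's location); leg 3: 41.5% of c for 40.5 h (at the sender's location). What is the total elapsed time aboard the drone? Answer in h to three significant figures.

Leg 1: γ = 2.10; τ_1 = 20.0/2.100 = 9.524 h.
Leg 2: γ = 1.97; τ_2 = 33.8/1.970 = 17.16 h.
Leg 3: β = 0.415; γ = 1/√(1 − 0.415²) = 1/√0.8278 = 1.099; τ_3 = 40.5/1.099 = 36.85 h.
Total: 9.524 + 17.16 + 36.85 h.

τ = 63.5 h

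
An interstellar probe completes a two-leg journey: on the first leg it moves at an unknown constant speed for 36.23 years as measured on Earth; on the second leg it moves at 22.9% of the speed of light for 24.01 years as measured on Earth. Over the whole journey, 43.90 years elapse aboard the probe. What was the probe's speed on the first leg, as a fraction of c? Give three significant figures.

Leg 1: speed unknown; τ_1 = 36.23/γ_1.
Leg 2: β = 0.229; γ = 1/√(1 − 0.229²) = 1/√0.9476 = 1.027; τ_2 = 24.01/1.027 = 23.37 years.
Total proper time: τ_1 + 23.37 = 43.90, so τ_1 = 43.90 − 23.37 = 20.53 years.
γ_1 = 36.23/20.53 = 1.765; β = √(1 − 1/γ²) = √0.6790.

β = 0.824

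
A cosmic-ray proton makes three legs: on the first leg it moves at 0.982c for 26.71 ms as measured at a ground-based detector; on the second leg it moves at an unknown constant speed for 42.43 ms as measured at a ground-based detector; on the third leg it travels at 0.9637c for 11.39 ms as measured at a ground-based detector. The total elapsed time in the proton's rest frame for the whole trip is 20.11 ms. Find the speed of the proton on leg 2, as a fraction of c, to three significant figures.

Leg 1: γ = 1/√(1 − 0.982²) = 1/√0.03568 = 5.294; τ_1 = 26.71/5.294 = 5.045 ms.
Leg 2: speed unknown; τ_2 = 42.43/γ_2.
Leg 3: γ = 1/√(1 − 0.9637²) = 1/√0.07128 = 3.745; τ_3 = 11.39/3.745 = 3.041 ms.
Total proper time: 5.045 + τ_2 + 3.041 = 20.11, so τ_2 = 20.11 − 8.086 = 12.02 ms.
γ_2 = 42.43/12.02 = 3.529; β = √(1 − 1/γ²) = √0.9197.

β = 0.959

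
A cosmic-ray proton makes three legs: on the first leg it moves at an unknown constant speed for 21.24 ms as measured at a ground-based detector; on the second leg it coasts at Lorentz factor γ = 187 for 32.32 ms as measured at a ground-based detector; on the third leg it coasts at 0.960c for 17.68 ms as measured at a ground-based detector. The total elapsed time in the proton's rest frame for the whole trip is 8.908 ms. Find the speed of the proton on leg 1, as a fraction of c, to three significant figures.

β = 0.984

Leg 1: speed unknown; τ_1 = 21.24/γ_1.
Leg 2: γ = 187; τ_2 = 32.32/187.0 = 0.1728 ms.
Leg 3: γ = 1/√(1 − 0.960²) = 25/7 ≈ 3.571; τ_3 = 17.68/3.571 = 4.950 ms.
Total proper time: τ_1 + 0.1728 + 4.950 = 8.908, so τ_1 = 8.908 − 5.123 = 3.785 ms.
γ_1 = 21.24/3.785 = 5.612; β = √(1 − 1/γ²) = √0.9682.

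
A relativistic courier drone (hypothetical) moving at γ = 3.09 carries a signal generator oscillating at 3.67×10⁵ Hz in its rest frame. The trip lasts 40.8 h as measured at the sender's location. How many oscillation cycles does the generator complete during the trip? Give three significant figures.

γ = 3.09
The oscillator's own cycle count is N = f × τ where τ is the proper time aboard the drone. τ = Δt/γ = 40.8/3.090 = 13.20 h = 4.753×10⁴ s.
N = 3.67×10⁵ × 4.753×10⁴ = 1.744×10¹⁰.

N = 1.74×10¹⁰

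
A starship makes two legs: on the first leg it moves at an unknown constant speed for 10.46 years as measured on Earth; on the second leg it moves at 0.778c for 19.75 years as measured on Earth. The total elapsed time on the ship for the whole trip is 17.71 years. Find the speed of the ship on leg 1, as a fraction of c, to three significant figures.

Leg 1: speed unknown; τ_1 = 10.46/γ_1.
Leg 2: γ = 1/√(1 − 0.778²) = 1/√0.3947 = 1.592; τ_2 = 19.75/1.592 = 12.41 years.
Total proper time: τ_1 + 12.41 = 17.71, so τ_1 = 17.71 − 12.41 = 5.302 years.
γ_1 = 10.46/5.302 = 1.973; β = √(1 − 1/γ²) = √0.7431.

β = 0.862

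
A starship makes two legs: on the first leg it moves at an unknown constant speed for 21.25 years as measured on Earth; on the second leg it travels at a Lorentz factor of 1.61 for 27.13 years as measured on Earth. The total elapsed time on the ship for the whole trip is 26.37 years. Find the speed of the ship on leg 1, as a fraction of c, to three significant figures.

Leg 1: speed unknown; τ_1 = 21.25/γ_1.
Leg 2: γ = 1.61; τ_2 = 27.13/1.610 = 16.85 years.
Total proper time: τ_1 + 16.85 = 26.37, so τ_1 = 26.37 − 16.85 = 9.519 years.
γ_1 = 21.25/9.519 = 2.232; β = √(1 − 1/γ²) = √0.7993.

β = 0.894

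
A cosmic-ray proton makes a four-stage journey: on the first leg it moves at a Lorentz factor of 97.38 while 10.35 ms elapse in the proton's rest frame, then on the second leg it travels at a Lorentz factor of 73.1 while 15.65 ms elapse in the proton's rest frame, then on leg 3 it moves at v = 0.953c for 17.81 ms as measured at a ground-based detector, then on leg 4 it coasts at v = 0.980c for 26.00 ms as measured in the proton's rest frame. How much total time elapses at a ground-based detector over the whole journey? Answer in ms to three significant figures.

Δt = 2300 ms

Leg 1: γ = 97.38; Δt_1 = 97.38 × 10.35 = 1008 ms.
Leg 2: γ = 73.1; Δt_2 = 73.10 × 15.65 = 1144 ms.
Leg 3: 17.81 ms is already measured at a ground-based detector.
Leg 4: γ = 1/√(1 − 0.980²) = 1/√0.03960 = 5.025; Δt_4 = 5.025 × 26.00 = 130.7 ms.
Total: 1008 + 1144 + 17.81 + 130.7 ms.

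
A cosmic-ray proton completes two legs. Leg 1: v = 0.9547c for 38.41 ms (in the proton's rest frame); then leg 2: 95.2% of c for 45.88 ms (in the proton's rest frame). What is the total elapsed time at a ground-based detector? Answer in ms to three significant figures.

Leg 1: γ = 1/√(1 − 0.9547²) = 1/√0.08855 = 3.361; Δt_1 = 3.361 × 38.41 = 129.1 ms.
Leg 2: β = 0.952; γ = 1/√(1 − 0.952²) = 1/√0.09370 = 3.267; Δt_2 = 3.267 × 45.88 = 149.9 ms.
Total: 129.1 + 149.9 ms.

Δt = 279 ms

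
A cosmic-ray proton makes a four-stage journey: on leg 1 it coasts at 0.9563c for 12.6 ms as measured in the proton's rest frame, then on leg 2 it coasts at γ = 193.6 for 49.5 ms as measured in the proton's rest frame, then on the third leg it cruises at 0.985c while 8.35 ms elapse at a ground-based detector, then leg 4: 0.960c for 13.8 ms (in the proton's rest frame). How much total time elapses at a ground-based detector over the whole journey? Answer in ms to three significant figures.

Leg 1: γ = 1/√(1 − 0.9563²) = 1/√0.08549 = 3.420; Δt_1 = 3.420 × 12.6 = 43.09 ms.
Leg 2: γ = 193.6; Δt_2 = 193.6 × 49.5 = 9583 ms.
Leg 3: 8.35 ms is already measured at a ground-based detector.
Leg 4: γ = 1/√(1 − 0.960²) = 25/7 ≈ 3.571; Δt_4 = 3.571 × 13.8 = 49.29 ms.
Total: 43.09 + 9583 + 8.350 + 49.29 ms.

Δt = 9680 ms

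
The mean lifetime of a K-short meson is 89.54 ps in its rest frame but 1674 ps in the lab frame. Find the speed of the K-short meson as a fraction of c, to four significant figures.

γ = Δt/τ₀ = 1674/89.54 = 18.70
β = √(1 − 1/γ²) = √(1 − 0.002861) = √0.9971

β = 0.9986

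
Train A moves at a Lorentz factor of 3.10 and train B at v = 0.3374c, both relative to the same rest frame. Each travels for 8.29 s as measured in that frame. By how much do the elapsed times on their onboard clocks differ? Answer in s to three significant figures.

A: γ = 3.10; τ_A = 8.29/3.100 = 2.674 s.
B: γ = 1/√(1 − 0.3374²) = 1/√0.8862 = 1.062; τ_B = 8.29/1.062 = 7.804 s.

|τ_A − τ_B| = 5.13 s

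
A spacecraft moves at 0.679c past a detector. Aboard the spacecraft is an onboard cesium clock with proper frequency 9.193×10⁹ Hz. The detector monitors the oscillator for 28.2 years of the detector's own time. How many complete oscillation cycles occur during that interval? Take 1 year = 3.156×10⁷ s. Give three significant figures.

N = 6.01×10¹⁸

γ = 1/√(1 − 0.679²) = 1/√0.5390 = 1.362
During 28.2 years of lab time, the oscillator's proper time advances by τ = Δt/γ = 28.2/1.362 = 20.70 years = 6.534×10⁸ s.
N = f × τ = 9.193×10⁹ × 6.534×10⁸ = 6.006×10¹⁸.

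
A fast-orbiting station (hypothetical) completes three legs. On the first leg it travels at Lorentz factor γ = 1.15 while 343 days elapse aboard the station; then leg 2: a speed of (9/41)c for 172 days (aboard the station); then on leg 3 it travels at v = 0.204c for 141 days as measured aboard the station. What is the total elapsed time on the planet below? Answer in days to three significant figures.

Leg 1: γ = 1.15; Δt_1 = 1.150 × 343 = 394.4 days.
Leg 2: γ = 1/√(1 − (9/41)²) = 41/40 = 1.025; Δt_2 = 1.025 × 172 = 176.3 days.
Leg 3: γ = 1/√(1 − 0.204²) = 1/√0.9584 = 1.021; Δt_3 = 1.021 × 141 = 144.0 days.
Total: 394.4 + 176.3 + 144.0 days.

Δt = 715 days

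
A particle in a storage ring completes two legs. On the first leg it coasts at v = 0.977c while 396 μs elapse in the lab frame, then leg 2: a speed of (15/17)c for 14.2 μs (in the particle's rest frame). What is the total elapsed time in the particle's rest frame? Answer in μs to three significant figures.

τ = 98.6 μs

Leg 1: γ = 1/√(1 − 0.977²) = 1/√0.04547 = 4.690; τ_1 = 396/4.690 = 84.44 μs.
Leg 2: 14.2 μs is already measured in the particle's rest frame.
Total: 84.44 + 14.20 μs.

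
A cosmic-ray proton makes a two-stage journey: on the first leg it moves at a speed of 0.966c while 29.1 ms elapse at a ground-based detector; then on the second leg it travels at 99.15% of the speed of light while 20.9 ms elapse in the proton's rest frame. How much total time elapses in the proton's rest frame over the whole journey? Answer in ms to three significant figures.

τ = 28.4 ms

Leg 1: γ = 1/√(1 − 0.966²) = 1/√0.06684 = 3.868; τ_1 = 29.1/3.868 = 7.524 ms.
Leg 2: 20.9 ms is already measured in the proton's rest frame.
Total: 7.524 + 20.90 ms.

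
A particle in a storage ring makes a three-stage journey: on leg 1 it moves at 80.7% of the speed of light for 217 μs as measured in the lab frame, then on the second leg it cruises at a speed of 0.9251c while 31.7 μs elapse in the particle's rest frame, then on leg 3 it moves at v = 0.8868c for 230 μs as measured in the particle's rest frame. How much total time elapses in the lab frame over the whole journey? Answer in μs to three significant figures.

Δt = 798 μs

Leg 1: 217 μs is already measured in the lab frame.
Leg 2: γ = 1/√(1 − 0.9251²) = 1/√0.1442 = 2.633; Δt_2 = 2.633 × 31.7 = 83.48 μs.
Leg 3: γ = 1/√(1 − 0.8868²) = 1/√0.2136 = 2.164; Δt_3 = 2.164 × 230 = 497.7 μs.
Total: 217.0 + 83.48 + 497.7 μs.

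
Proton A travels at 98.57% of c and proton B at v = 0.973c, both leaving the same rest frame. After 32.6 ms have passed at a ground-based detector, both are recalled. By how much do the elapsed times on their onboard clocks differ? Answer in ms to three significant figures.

|τ_A − τ_B| = 2.03 ms

A: β = 0.9857; γ = 1/√(1 − 0.9857²) = 1/√0.02840 = 5.934; τ_A = 32.6/5.934 = 5.493 ms.
B: γ = 1/√(1 − 0.973²) = 1/√0.05327 = 4.333; τ_B = 32.6/4.333 = 7.524 ms.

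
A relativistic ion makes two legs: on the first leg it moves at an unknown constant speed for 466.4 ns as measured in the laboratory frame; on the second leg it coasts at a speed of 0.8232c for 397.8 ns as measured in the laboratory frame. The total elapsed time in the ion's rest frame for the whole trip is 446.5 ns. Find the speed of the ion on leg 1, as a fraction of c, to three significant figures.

Leg 1: speed unknown; τ_1 = 466.4/γ_1.
Leg 2: γ = 1/√(1 − 0.8232²) = 1/√0.3223 = 1.761; τ_2 = 397.8/1.761 = 225.9 ns.
Total proper time: τ_1 + 225.9 = 446.5, so τ_1 = 446.5 − 225.9 = 220.6 ns.
γ_1 = 466.4/220.6 = 2.114; β = √(1 − 1/γ²) = √0.7762.

β = 0.881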